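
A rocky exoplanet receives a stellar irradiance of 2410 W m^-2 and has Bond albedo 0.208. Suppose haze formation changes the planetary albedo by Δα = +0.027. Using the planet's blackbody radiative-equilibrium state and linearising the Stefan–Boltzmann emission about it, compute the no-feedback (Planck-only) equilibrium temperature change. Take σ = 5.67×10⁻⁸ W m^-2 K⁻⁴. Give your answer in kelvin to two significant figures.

-2.6 kelvin

The baseline emission temperature is T_e = 302.9 K.
TOA radiative forcing: ΔF = −S·Δα/4 = −2410·(+0.027)/4 = -16.27 W m^-2.
Planck response: λ_P = 4σT_e³ = 4·5.67×10⁻⁸·(302.9)³ = 6.302 W m^-2/K.
Hence the no-feedback warming is ΔF/(4σT_e³) = -2.58 K.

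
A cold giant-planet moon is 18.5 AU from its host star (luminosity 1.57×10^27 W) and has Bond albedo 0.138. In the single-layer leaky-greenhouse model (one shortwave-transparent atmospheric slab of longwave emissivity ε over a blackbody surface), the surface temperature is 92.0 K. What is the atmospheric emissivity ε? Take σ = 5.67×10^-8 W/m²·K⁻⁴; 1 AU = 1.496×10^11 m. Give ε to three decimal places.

d = 18.5 × 1.496×10^11 m = 2.768×10^12 m.
S = L/(4πd²) = 16.31 W/m².
Effective temperature: T_e = [S(1−α)/(4σ)]^(1/4) = 88.73 K.
Since (2−ε)/2 = (T_e/T_s)⁴ = 0.8654, ε = 0.2693.

0.269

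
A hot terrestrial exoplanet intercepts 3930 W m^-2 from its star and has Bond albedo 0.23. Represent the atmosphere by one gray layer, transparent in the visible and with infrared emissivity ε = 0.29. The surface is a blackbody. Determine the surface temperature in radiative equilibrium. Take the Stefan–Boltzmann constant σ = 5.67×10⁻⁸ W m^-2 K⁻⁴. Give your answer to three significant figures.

Effective emission temperature (TOA balance): σT_e⁴ = S(1−α)/4 = 756.5 W m^-2 → T_e = 339.9 K.
The surface balance (absorbed SW + ε·downward IR = σT_s⁴) with T_a⁴ = T_s⁴/2 reduces to T_s = T_e·[2/(2−ε)]^¼ = 353.4 K.

353 K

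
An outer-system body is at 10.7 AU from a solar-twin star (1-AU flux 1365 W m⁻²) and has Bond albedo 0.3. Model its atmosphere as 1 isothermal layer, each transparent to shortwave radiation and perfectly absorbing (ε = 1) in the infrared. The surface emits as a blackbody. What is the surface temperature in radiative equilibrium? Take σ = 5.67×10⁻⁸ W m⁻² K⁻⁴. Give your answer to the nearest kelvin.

Flux at the orbit: S = 1365/(10.7)² = 11.92 W m⁻².
The effective emission temperature is T_e = [S(1−α)/(4σ)]^¼ = 77.89 K.
For an N-layer opaque stack, T_s⁴ = (N+1)T_e⁴, hence T_s = (2)^(1/4)×77.89 K = 92.62 K.

93 K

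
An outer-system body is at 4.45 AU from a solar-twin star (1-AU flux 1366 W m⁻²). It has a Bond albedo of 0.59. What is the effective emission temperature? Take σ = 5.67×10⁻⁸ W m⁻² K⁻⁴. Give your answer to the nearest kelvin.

Flux at the orbit: S = 1366/(4.45)² = 68.98 W m⁻².
Averaging over the sphere, the absorbed flux is S(1−α)/4 = 7.071 W m⁻².
Balancing against σT⁴: T = (7.071/5.67×10⁻⁸)^(1/4) = 105.7 K.

106 kelvin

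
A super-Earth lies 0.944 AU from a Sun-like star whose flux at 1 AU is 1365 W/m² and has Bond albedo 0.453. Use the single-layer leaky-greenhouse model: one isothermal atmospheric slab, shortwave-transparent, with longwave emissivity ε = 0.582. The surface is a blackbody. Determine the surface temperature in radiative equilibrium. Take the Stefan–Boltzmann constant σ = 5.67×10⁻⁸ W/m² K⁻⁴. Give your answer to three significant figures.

269 K

By the inverse-square law, S = 1365/0.944² = 1532 W/m².
The planet radiates to space at T_e = [S(1−α)/(4σ)]^(1/4) = 246.5 K.
For a single slab of emissivity ε, T_s⁴ = 2T_e⁴/(2−ε); thus T_s = 246.5·(1.41)^(1/4) = 268.7 K.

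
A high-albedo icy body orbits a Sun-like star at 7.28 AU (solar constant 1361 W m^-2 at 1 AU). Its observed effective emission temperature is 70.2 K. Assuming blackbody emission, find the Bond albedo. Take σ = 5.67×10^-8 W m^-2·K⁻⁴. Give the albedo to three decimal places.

By the inverse-square law, S = 1361/7.28² = 25.68 W m^-2.
From σT⁴ = S(1−α)/4 we invert for α: 1−α = 4σT⁴/S.
σT⁴ = 1.377 W m^-2, so 4σT⁴ = 5.508 W m^-2.
1−α = 5.508/25.68 = 0.2145, so α = 0.7855.

0.786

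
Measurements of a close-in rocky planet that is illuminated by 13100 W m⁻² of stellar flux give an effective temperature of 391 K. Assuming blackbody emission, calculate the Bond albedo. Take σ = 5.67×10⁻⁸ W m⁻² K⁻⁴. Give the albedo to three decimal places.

0.595

From σT⁴ = S(1−α)/4 we invert for α: 1−α = 4σT⁴/S.
σT⁴ = 1325 W m⁻², so 4σT⁴ = 5301 W m⁻².
1−α = 5301/13100 = 0.4046, so α = 0.5954.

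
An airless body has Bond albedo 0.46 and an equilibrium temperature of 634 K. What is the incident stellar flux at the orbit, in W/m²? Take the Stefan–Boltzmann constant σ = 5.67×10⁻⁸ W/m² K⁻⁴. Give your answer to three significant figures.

67900 W/m²

From S(1−α)/4 = σT⁴: S = 4σT⁴/(1−α).
σT⁴ = 5.67×10⁻⁸·(634)⁴ = 9161 W/m².
S = 4·9161/0.54 = 67860 W/m².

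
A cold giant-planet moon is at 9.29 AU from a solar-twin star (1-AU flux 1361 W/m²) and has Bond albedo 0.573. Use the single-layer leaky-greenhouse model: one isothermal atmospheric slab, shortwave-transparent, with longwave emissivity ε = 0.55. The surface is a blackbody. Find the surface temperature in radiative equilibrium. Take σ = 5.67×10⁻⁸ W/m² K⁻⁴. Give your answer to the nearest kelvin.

Irradiance scales as 1/d², so S = 1361 W/m² × (1/9.29)² = 15.77 W/m².
The planet radiates to space at T_e = [S(1−α)/(4σ)]^(1/4) = 73.82 K.
For a single slab of emissivity ε, T_s⁴ = 2T_e⁴/(2−ε); thus T_s = 73.82·(1.379)^(1/4) = 80.00 K.

80 K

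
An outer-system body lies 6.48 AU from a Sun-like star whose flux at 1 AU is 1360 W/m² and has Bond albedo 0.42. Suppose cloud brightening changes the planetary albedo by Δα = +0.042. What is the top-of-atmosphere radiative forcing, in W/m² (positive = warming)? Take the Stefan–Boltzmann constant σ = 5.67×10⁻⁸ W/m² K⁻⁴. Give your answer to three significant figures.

Flux at the orbit: S = 1360/(6.48)² = 32.39 W/m².
TOA radiative forcing: ΔF = −S·Δα/4 = −32.39·(+0.042)/4 = -0.3401 W/m².

-0.340 W/m²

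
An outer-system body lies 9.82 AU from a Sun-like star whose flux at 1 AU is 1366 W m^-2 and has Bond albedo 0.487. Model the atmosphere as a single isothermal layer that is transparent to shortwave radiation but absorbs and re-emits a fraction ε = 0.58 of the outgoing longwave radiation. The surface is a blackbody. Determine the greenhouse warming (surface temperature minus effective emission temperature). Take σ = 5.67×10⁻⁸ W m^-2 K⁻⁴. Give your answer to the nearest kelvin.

Irradiance scales as 1/d², so S = 1366 W m^-2 × (1/9.82)² = 14.17 W m^-2.
At the top of the atmosphere, σT_e⁴ = S(1−α)/4 = 1.817 W m^-2, giving T_e = 75.24 K.
Surface balance with a leaky layer gives σT_s⁴ = σT_e⁴·2/(2−ε), so T_s = T_e·[2/(2−0.58)]^(1/4) = 81.96 K.
T_s − T_e = 81.96 − 75.24 = 6.726 K.

7 K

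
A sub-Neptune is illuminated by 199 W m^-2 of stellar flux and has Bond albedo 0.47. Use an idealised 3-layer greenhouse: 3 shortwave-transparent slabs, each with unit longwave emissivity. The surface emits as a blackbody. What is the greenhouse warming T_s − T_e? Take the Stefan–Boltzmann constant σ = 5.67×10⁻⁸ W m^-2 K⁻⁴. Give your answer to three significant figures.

60.8 K

Top-of-atmosphere balance: σT_e⁴ = S(1−α)/4 = 26.37 W m^-2 → T_e = 146.8 K.
T_s = (N+1)^(1/4)·T_e = 207.7 K.
Warming: T_s − T_e = 60.83 K.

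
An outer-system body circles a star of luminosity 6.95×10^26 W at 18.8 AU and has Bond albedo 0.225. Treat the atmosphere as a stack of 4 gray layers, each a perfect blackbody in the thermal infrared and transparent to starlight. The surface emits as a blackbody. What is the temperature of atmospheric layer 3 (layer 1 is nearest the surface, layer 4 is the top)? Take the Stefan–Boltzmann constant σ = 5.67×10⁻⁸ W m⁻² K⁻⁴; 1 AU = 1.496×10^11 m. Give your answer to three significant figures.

83.1 K

d = 18.8 × 1.496×10^11 m = 2.812×10^12 m.
Spreading L over a sphere of radius d: S = 6.95×10^26/(4π·2.81×10^12²) = 6.992 W m⁻².
The effective emission temperature is T_e = [S(1−α)/(4σ)]^¼ = 69.91 K.
Each opaque layer satisfies 2T_j⁴ = T_{j−1}⁴ + T_{j+1}⁴, giving T_k⁴ = (N+1−k)T_e⁴.
T_3 = (2)^(1/4)·69.91 = 83.14 K.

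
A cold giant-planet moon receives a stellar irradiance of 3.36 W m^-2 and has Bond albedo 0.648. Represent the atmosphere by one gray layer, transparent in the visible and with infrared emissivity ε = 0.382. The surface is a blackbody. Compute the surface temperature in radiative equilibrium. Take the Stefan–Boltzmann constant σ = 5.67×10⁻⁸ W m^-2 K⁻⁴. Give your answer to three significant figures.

The planet radiates to space at T_e = [S(1−α)/(4σ)]^(1/4) = 47.79 K.
Surface balance with a leaky layer gives σT_s⁴ = σT_e⁴·2/(2−ε), so T_s = T_e·[2/(2−0.382)]^(1/4) = 50.39 K.

50.4 kelvin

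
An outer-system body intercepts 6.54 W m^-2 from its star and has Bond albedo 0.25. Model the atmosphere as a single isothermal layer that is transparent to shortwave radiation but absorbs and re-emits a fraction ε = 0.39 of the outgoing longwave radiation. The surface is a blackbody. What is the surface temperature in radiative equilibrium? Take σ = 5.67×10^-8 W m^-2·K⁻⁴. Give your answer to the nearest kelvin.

72 K

The planet radiates to space at T_e = [S(1−α)/(4σ)]^(1/4) = 68.19 K.
For a single slab of emissivity ε, T_s⁴ = 2T_e⁴/(2−ε); thus T_s = 68.19·(1.242)^(1/4) = 71.99 K.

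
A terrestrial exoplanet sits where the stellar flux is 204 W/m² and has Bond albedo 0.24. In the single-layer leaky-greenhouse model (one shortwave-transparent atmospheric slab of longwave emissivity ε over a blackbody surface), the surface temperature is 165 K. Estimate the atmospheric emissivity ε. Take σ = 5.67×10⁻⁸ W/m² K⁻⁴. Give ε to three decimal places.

0.155

TOA balance gives T_e = 161.7 K.
T_s⁴ = T_e⁴·2/(2−ε) → ε = 2 − 2(T_e/T_s)⁴ = 2 − 2·(161.7/165)⁴ = 0.1554.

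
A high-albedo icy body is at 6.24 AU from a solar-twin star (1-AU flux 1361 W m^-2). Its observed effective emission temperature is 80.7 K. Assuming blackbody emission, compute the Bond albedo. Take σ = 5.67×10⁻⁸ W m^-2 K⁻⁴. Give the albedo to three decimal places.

Flux at the orbit: S = 1361/(6.24)² = 34.95 W m^-2.
From σT⁴ = S(1−α)/4 we invert for α: 1−α = 4σT⁴/S.
σT⁴ = 2.405 W m^-2, so 4σT⁴ = 9.619 W m^-2.
1−α = 9.619/34.95 = 0.2752, so α = 0.7248.

0.725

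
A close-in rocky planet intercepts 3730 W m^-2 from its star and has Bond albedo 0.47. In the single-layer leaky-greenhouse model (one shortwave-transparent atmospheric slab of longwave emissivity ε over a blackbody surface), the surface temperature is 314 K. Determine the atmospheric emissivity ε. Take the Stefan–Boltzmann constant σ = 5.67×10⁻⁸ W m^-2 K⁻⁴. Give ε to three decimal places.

0.207

Effective temperature: T_e = [S(1−α)/(4σ)]^(1/4) = 305.6 K.
Since (2−ε)/2 = (T_e/T_s)⁴ = 0.8967, ε = 0.2067.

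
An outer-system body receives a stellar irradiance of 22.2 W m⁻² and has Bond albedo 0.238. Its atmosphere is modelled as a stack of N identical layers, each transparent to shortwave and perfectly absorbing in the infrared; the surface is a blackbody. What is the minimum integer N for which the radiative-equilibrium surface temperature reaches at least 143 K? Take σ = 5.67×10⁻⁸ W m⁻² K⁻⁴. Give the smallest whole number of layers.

The effective emission temperature is T_e = [S(1−α)/(4σ)]^¼ = 92.93 K.
T_s = (N+1)^(1/4)·T_e ≥ 143 K requires N+1 ≥ (T_s/T_e)⁴ = (143/92.93)⁴ = 5.606.
So N ≥ 4.606; the smallest integer is N = 5.

5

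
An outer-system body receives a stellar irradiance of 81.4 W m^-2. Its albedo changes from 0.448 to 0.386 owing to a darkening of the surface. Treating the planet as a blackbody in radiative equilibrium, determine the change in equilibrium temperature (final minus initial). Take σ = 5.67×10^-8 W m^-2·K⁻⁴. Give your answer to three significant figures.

With α = 0.448, T₁ = 118.6 K.
After:  T₂ = [81.40·0.614/(4σ)]^(1/4) = 121.8 K.
ΔT = T₂ − T₁ = 3.200 K.

3.20 kelvin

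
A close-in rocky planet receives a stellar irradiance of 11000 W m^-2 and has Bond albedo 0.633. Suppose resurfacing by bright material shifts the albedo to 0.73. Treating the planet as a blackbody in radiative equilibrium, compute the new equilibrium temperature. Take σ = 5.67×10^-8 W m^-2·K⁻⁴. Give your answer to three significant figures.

338 K

New equilibrium: T₂ = [(1−0.73)·11000/(4σ)]^(1/4) = 338.3 K.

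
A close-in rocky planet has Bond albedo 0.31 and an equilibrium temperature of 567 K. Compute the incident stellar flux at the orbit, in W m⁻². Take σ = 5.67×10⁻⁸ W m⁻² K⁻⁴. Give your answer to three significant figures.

34000 W m⁻²

Invert the energy balance for S: S = 4σT⁴/(1−α).
σT⁴ = 5.67×10⁻⁸·(567)⁴ = 5860 W m⁻².
S = 4·5860/0.69 = 33970 W m⁻².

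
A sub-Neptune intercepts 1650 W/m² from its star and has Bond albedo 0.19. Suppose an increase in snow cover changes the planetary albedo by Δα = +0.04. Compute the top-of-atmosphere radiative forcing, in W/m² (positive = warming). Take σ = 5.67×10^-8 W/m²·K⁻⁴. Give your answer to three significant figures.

The change in absorbed flux is Δ[S(1−α)/4] = −SΔα/4 = -16.50 W/m².

-16.5 W/m²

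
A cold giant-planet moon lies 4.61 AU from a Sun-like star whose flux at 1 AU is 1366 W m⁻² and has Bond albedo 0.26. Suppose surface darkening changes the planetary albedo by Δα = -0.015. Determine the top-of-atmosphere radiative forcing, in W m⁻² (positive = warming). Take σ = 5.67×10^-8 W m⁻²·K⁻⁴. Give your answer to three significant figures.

0.241 W m⁻²

Flux at the orbit: S = 1366/(4.61)² = 64.28 W m⁻².
ΔF = −(S/4)Δα = −(64.28/4)×(-0.015) = 0.2410 W m⁻².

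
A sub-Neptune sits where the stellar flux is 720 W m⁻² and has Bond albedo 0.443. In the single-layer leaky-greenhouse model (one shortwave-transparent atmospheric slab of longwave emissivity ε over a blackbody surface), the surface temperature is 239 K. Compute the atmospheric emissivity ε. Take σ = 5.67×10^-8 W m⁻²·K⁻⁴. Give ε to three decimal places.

First, T_e = [720.0·(1−0.443)/(4σ)]^(1/4) = 205.1 K.
Since (2−ε)/2 = (T_e/T_s)⁴ = 0.5419, ε = 0.9161.

0.916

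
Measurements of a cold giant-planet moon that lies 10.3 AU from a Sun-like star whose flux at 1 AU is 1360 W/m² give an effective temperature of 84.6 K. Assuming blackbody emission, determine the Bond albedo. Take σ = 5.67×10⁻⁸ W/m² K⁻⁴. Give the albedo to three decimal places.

By the inverse-square law, S = 1360/10.3² = 12.82 W/m².
From σT⁴ = S(1−α)/4 we invert for α: 1−α = 4σT⁴/S.
σT⁴ = 2.904 W/m², so 4σT⁴ = 11.62 W/m².
1−α = 11.62/12.82 = 0.9063, so α = 0.0937.

0.094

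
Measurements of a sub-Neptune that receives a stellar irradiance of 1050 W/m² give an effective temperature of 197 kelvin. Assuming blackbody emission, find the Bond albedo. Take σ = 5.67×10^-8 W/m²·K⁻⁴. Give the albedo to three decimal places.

0.675

Rearranging the radiative balance, α = 1 − 4σT⁴/S.
4σT⁴ = 4·5.67×10⁻⁸·(197)⁴ = 341.6 W/m².
Hence α = 1 − 341.6/1050 = 0.6747.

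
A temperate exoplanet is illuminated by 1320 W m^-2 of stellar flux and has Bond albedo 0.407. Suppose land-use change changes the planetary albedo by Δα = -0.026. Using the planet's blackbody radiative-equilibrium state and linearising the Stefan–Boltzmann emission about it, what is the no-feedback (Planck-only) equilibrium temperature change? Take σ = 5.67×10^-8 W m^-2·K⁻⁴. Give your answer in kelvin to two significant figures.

Reference equilibrium: T_e = [S(1−α)/(4σ)]^(1/4) = 242.4 K.
TOA radiative forcing: ΔF = −S·Δα/4 = −1320·(-0.026)/4 = 8.580 W m^-2.
Linearising σT⁴ gives d(σT⁴)/dT = 4σT_e³ = 3.229 W m^-2 per K.
ΔT₀ = ΔF/λ_P = 8.580/3.229 = 2.66 K.

2.7 kelvin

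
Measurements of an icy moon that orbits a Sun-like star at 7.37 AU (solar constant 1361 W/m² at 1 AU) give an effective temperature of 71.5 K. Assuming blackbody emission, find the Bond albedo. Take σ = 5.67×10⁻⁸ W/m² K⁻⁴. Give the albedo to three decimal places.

Irradiance scales as 1/d², so S = 1361 W/m² × (1/7.37)² = 25.06 W/m².
Rearranging the radiative balance, α = 1 − 4σT⁴/S.
4σT⁴ = 4·5.67×10⁻⁸·(71.5)⁴ = 5.927 W/m².
1−α = 5.927/25.06 = 0.2366, so α = 0.7634.

0.763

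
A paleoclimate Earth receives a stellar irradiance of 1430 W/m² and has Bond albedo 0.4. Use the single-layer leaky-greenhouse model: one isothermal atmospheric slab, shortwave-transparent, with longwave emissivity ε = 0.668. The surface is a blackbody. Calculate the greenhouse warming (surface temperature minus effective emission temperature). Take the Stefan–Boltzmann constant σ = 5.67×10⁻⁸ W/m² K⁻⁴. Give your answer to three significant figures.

The planet radiates to space at T_e = [S(1−α)/(4σ)]^(1/4) = 248.0 K.
Surface balance with a leaky layer gives σT_s⁴ = σT_e⁴·2/(2−ε), so T_s = T_e·[2/(2−0.668)]^(1/4) = 274.5 K.
Greenhouse warming: T_s − T_e = 26.53 K.

26.5 K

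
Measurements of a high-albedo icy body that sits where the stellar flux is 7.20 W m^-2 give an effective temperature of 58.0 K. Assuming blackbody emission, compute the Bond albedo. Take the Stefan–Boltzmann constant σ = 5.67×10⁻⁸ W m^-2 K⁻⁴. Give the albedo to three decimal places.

Energy balance: S(1−α)/4 = σT⁴, so 1−α = 4σT⁴/S.
σT⁴ = 0.6416 W m^-2, so 4σT⁴ = 2.567 W m^-2.
1−α = 2.567/7.200 = 0.3565, so α = 0.6435.

0.644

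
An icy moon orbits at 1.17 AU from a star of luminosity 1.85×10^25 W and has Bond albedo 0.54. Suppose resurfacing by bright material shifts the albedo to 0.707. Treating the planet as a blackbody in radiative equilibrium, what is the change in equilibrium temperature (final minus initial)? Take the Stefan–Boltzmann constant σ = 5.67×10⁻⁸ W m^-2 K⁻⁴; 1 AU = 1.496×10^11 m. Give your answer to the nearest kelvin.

Orbital distance: d = 1.17 AU = 1.750×10^11 m.
Spreading L over a sphere of radius d: S = 1.85×10^25/(4π·1.75×10^11²) = 48.05 W m^-2.
With α = 0.54, T₁ = 99.36 K.
After:  T₂ = [48.05·0.293/(4σ)]^(1/4) = 88.76 K.
Change: 88.76 − 99.36 = -10.60 K.

-11 K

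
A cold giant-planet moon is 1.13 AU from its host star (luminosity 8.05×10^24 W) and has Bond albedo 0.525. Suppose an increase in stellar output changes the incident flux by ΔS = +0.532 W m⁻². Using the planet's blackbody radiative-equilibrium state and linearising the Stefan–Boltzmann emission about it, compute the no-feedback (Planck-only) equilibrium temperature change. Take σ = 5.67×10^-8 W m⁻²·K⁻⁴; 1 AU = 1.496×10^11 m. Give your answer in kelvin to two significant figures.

d = 1.13 × 1.496×10^11 m = 1.690×10^11 m.
Spreading L over a sphere of radius d: S = 8.05×10^24/(4π·1.69×10^11²) = 22.42 W m⁻².
Reference equilibrium: T_e = [S(1−α)/(4σ)]^(1/4) = 82.78 K.
TOA radiative forcing: ΔF = (1−α)ΔS/4 = 0.475·(+0.532)/4 = 0.06317 W m⁻².
The Planck feedback parameter is 4σT_e³ = 0.1286 W m⁻²/K.
Hence the no-feedback warming is ΔF/(4σT_e³) = 0.491 K.

0.49 K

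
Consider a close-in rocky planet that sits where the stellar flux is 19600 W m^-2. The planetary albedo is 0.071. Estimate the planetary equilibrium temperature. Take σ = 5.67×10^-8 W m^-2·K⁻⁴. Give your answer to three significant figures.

532 K

Averaging over the sphere, the absorbed flux is S(1−α)/4 = 4552 W m^-2.
Set σT⁴ = 4552 → T = (4552/σ)^(1/4) = 532.3 K.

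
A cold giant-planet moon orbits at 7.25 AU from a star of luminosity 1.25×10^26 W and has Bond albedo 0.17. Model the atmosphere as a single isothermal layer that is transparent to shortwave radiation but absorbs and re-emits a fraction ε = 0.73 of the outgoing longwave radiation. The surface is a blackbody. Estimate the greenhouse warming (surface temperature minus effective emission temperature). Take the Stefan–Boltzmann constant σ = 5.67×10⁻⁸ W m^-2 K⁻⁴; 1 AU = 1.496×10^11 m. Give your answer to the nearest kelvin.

9 kelvin

d = 7.25 × 1.496×10^11 m = 1.085×10^12 m.
Flux at the orbit: S = L/(4πd²) = 1.25×10^26/(4π·(1.08×10^12)²) = 8.456 W m^-2.
The planet radiates to space at T_e = [S(1−α)/(4σ)]^(1/4) = 74.58 K.
For a single slab of emissivity ε, T_s⁴ = 2T_e⁴/(2−ε); thus T_s = 74.58·(1.575)^(1/4) = 83.55 K.
Greenhouse warming: T_s − T_e = 8.967 K.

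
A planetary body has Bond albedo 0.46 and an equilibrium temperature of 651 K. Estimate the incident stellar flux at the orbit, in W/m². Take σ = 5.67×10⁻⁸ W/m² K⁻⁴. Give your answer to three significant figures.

From S(1−α)/4 = σT⁴: S = 4σT⁴/(1−α).
σT⁴ = 5.67×10⁻⁸·(651)⁴ = 10180 W/m².
S = 4·10180/0.54 = 75440 W/m².

75400 W/m²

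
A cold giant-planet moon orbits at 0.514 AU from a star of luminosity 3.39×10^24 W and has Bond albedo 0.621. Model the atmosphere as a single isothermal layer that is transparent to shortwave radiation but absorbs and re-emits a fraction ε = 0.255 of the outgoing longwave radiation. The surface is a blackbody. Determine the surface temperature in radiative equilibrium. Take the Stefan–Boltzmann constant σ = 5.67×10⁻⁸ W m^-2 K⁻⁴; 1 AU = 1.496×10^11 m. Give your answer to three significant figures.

96.7 K

Orbital distance: d = 0.514 AU = 7.689×10^10 m.
Flux at the orbit: S = L/(4πd²) = 3.39×10^24/(4π·(7.69×10^10)²) = 45.62 W m^-2.
At the top of the atmosphere, σT_e⁴ = S(1−α)/4 = 4.323 W m^-2, giving T_e = 93.44 K.
The surface balance (absorbed SW + ε·downward IR = σT_s⁴) with T_a⁴ = T_s⁴/2 reduces to T_s = T_e·[2/(2−ε)]^¼ = 96.68 K.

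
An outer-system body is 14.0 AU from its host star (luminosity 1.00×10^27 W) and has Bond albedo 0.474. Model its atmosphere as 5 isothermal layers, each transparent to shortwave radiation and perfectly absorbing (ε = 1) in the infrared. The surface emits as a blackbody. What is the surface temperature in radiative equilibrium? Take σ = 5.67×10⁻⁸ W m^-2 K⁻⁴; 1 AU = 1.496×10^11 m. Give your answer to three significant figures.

Orbital distance: d = 14.0 AU = 2.094×10^12 m.
S = L/(4πd²) = 18.14 W m^-2.
Top-of-atmosphere balance: σT_e⁴ = S(1−α)/4 = 2.386 W m^-2 → T_e = 80.54 K.
Layer-by-layer balance gives σT_s⁴ = (N+1)σT_e⁴, so T_s = 6^¼·80.54 = 126.0 K.

126 K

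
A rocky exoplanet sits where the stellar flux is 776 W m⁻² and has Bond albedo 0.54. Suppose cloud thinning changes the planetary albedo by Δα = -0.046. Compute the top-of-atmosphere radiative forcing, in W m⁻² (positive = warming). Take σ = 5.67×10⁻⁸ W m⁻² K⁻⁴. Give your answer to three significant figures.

The change in absorbed flux is Δ[S(1−α)/4] = −SΔα/4 = 8.924 W m⁻².

8.92 W m⁻²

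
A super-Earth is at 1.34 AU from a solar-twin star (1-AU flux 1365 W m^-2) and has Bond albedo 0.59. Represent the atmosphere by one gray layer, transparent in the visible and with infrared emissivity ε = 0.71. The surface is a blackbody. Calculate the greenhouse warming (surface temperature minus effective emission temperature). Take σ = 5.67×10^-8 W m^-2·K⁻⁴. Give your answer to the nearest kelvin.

Irradiance scales as 1/d², so S = 1365 W m^-2 × (1/1.34)² = 760.2 W m^-2.
Effective emission temperature (TOA balance): σT_e⁴ = S(1−α)/4 = 77.92 W m^-2 → T_e = 192.5 K.
For a single slab of emissivity ε, T_s⁴ = 2T_e⁴/(2−ε); thus T_s = 192.5·(1.55)^(1/4) = 214.8 K.
T_s − T_e = 214.8 − 192.5 = 22.31 K.

22 K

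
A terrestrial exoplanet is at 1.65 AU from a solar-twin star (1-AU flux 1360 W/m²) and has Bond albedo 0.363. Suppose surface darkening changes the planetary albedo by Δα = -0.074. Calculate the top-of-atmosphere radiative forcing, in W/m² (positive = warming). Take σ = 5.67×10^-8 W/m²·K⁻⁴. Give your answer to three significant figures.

Irradiance scales as 1/d², so S = 1360 W/m² × (1/1.65)² = 499.5 W/m².
ΔF = −(S/4)Δα = −(499.5/4)×(-0.074) = 9.242 W/m².

9.24 W/m²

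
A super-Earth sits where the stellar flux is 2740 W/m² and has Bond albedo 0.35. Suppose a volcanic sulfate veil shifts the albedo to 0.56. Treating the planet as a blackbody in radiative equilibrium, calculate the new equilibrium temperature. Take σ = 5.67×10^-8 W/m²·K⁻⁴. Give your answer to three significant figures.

T₂ = [S(1−α₂)/(4σ)]^(1/4) = [2740·0.44/(4σ)]^(1/4) = 270.0 K.

270 K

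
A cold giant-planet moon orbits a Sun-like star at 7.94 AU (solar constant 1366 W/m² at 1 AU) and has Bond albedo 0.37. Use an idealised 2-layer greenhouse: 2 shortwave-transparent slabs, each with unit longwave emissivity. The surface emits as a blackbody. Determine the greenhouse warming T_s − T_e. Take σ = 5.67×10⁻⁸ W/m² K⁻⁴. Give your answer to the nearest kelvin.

28 kelvin

By the inverse-square law, S = 1366/7.94² = 21.67 W/m².
OLR = S(1−α)/4 = 3.413 W/m²; the top layer radiates at T_e = 88.08 K.
Surface: T_s = (3)^¼·T_e = 115.9 K.
So the greenhouse effect raises the surface by 115.9 − 88.08 = 27.84 K.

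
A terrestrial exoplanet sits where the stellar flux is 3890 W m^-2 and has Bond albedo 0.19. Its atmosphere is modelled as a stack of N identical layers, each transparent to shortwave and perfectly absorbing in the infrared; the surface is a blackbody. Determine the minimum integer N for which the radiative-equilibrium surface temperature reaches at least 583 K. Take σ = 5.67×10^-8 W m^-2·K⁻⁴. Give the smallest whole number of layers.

Top-of-atmosphere balance: σT_e⁴ = S(1−α)/4 = 787.7 W m^-2 → T_e = 343.3 K.
Since T_s⁴ = (N+1)T_e⁴, we need N ≥ (T_s/T_e)⁴ − 1 = 7.315.
So N ≥ 7.315; the smallest integer is N = 8.

8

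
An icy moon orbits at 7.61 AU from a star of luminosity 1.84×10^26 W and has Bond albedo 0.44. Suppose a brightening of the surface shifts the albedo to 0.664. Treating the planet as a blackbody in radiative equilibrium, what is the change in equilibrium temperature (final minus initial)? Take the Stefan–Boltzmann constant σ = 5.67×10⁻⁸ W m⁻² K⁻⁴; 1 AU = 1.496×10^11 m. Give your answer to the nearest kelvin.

d = 7.61 × 1.496×10^11 m = 1.138×10^12 m.
Flux at the orbit: S = L/(4πd²) = 1.84×10^26/(4π·(1.14×10^12)²) = 11.30 W m⁻².
Initial: T₁ = [S(1−0.44)/(4σ)]^(1/4) = 72.67 K.
With α = 0.664, T₂ = 63.96 K.
ΔT = T₂ − T₁ = -8.713 K.

-9 K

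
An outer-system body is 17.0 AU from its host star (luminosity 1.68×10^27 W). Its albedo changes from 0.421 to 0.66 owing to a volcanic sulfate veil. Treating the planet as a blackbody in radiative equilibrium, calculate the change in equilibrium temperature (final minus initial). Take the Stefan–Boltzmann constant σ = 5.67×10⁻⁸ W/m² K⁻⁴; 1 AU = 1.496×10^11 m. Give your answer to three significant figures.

Orbital distance: d = 17.0 AU = 2.543×10^12 m.
Spreading L over a sphere of radius d: S = 1.68×10^27/(4π·2.54×10^12²) = 20.67 W/m².
Initial: T₁ = [S(1−0.421)/(4σ)]^(1/4) = 85.23 K.
Final:   T₂ = [S(1−0.66)/(4σ)]^(1/4) = 74.61 K.
Change: 74.61 − 85.23 = -10.62 K.

-10.6 K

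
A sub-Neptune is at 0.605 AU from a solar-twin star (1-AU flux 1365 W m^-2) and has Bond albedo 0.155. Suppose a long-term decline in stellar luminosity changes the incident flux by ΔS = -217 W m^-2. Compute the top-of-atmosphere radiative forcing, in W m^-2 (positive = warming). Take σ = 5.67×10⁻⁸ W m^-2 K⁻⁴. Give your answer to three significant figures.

By the inverse-square law, S = 1365/0.605² = 3729 W m^-2.
Only a fraction (1−α) is absorbed and it's spread over 4πR², so ΔF = (1−α)ΔS/4 = -45.84 W m^-2.

-45.8 W m^-2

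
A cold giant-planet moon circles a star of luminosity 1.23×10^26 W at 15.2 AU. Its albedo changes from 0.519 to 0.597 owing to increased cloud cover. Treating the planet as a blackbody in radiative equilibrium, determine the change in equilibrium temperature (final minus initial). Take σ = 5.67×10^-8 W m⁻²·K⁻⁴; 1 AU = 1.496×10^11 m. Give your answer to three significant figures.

-1.94 K

Orbital distance: d = 15.2 AU = 2.274×10^12 m.
S = L/(4πd²) = 1.893 W m⁻².
Initial: T₁ = [S(1−0.519)/(4σ)]^(1/4) = 44.76 K.
With α = 0.597, T₂ = 42.83 K.
ΔT = T₂ − T₁ = -1.937 K.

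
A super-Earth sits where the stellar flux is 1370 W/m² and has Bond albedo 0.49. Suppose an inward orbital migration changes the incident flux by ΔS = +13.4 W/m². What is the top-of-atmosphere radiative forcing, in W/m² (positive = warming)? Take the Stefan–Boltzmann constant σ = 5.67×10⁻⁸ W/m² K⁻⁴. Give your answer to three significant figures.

1.71 W/m²

ΔF = Δ[S(1−α)]/4 = (1−0.49)·+13.4/4 = 1.709 W/m².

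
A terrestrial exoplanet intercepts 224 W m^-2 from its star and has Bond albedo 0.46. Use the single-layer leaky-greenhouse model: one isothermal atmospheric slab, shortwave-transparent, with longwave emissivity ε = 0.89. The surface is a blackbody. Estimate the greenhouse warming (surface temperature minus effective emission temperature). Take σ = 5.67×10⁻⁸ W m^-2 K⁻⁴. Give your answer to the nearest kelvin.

The planet radiates to space at T_e = [S(1−α)/(4σ)]^(1/4) = 152.0 K.
The surface balance (absorbed SW + ε·downward IR = σT_s⁴) with T_a⁴ = T_s⁴/2 reduces to T_s = T_e·[2/(2−ε)]^¼ = 176.1 K.
Greenhouse warming: T_s − T_e = 24.10 K.

24 K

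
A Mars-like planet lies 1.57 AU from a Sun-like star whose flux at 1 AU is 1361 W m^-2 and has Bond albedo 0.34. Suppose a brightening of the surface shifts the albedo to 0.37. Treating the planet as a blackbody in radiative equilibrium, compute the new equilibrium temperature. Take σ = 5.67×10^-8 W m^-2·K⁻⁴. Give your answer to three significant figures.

By the inverse-square law, S = 1361/1.57² = 552.2 W m^-2.
New equilibrium: T₂ = [(1−0.37)·552.2/(4σ)]^(1/4) = 197.9 K.

198 K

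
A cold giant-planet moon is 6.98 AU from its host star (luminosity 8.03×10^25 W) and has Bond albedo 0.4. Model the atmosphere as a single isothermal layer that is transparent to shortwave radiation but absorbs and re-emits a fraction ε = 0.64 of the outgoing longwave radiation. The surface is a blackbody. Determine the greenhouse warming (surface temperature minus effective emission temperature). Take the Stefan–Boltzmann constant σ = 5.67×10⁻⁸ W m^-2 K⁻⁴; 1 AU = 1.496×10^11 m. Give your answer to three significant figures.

Orbital distance: d = 6.98 AU = 1.044×10^12 m.
Spreading L over a sphere of radius d: S = 8.03×10^25/(4π·1.04×10^12²) = 5.860 W m^-2.
At the top of the atmosphere, σT_e⁴ = S(1−α)/4 = 0.8791 W m^-2, giving T_e = 62.75 K.
The surface balance (absorbed SW + ε·downward IR = σT_s⁴) with T_a⁴ = T_s⁴/2 reduces to T_s = T_e·[2/(2−ε)]^¼ = 69.10 K.
Greenhouse warming: T_s − T_e = 6.351 K.

6.35 kelvin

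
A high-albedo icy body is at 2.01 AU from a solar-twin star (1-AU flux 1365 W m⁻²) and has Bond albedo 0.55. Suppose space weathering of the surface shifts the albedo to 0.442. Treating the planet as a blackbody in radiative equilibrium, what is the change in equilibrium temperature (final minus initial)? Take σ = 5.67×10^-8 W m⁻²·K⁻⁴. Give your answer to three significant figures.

8.89 kelvin

Irradiance scales as 1/d², so S = 1365 W m⁻² × (1/2.01)² = 337.9 W m⁻².
Before: T₁ = [337.9·0.45/(4σ)]^(1/4) = 160.9 K.
With α = 0.442, T₂ = 169.8 K.
ΔT = T₂ − T₁ = 8.890 K.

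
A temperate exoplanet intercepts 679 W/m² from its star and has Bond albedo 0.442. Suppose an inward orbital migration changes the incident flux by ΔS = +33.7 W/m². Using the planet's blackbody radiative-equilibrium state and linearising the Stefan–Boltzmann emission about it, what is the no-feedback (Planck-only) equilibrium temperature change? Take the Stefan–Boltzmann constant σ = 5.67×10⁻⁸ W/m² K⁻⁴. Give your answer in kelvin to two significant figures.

2.5 K

Reference equilibrium: T_e = [S(1−α)/(4σ)]^(1/4) = 202.2 K.
TOA radiative forcing: ΔF = (1−α)ΔS/4 = 0.558·(+33.7)/4 = 4.701 W/m².
Planck response: λ_P = 4σT_e³ = 4·5.67×10⁻⁸·(202.2)³ = 1.874 W/m²/K.
Hence the no-feedback warming is ΔF/(4σT_e³) = 2.51 K.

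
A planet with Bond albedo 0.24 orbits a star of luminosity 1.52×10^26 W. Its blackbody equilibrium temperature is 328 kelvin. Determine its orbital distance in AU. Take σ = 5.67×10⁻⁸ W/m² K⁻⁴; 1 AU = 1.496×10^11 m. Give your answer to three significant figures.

0.396 AU

The flux needed for this T is 4σT⁴/(1−0.24) = 3454 W/m².
S = L/(4πd²) → d = √(L/4πS) = √(1.52×10^26/(4π·3454)) = 5.918×10^10 m = 0.3956 AU.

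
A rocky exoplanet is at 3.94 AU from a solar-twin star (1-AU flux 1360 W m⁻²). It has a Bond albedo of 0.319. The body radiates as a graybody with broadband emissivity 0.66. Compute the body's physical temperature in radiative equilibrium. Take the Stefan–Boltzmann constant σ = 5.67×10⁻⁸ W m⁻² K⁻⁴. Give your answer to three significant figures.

141 K

Irradiance scales as 1/d², so S = 1360 W m⁻² × (1/3.94)² = 87.61 W m⁻².
The planet absorbs (1−α)S over its disc πR² and re-emits over 4πR², so the mean absorbed flux is (1−0.319)·87.61/4 = 14.92 W m⁻².
Radiative balance εσT⁴ = 14.92 gives T = [14.92/(0.66·σ)]^(1/4) = 141.3 K.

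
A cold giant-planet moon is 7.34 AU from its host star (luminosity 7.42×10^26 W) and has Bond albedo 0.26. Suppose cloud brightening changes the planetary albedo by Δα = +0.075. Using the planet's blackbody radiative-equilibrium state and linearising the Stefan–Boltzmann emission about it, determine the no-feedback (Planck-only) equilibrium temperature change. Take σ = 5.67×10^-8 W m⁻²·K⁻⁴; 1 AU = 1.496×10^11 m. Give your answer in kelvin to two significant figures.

-2.8 kelvin

d = 7.34 × 1.496×10^11 m = 1.098×10^12 m.
S = L/(4πd²) = 48.97 W m⁻².
The baseline emission temperature is T_e = 112.4 K.
ΔF = −(S/4)Δα = −(48.97/4)×(+0.075) = -0.9182 W m⁻².
The Planck feedback parameter is 4σT_e³ = 0.3223 W m⁻²/K.
So ΔT₀ = -0.9182/0.3223 = -2.85 K.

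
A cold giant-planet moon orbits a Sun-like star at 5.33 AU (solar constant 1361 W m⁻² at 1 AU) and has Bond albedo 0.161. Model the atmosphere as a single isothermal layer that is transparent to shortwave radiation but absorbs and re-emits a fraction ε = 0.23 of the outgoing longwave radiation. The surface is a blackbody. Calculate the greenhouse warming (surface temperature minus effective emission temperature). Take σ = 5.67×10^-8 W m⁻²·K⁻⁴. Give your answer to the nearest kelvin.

4 K

Flux at the orbit: S = 1361/(5.33)² = 47.91 W m⁻².
The planet radiates to space at T_e = [S(1−α)/(4σ)]^(1/4) = 115.4 K.
Surface balance with a leaky layer gives σT_s⁴ = σT_e⁴·2/(2−ε), so T_s = T_e·[2/(2−0.23)]^(1/4) = 119.0 K.
Greenhouse warming: T_s − T_e = 3.578 K.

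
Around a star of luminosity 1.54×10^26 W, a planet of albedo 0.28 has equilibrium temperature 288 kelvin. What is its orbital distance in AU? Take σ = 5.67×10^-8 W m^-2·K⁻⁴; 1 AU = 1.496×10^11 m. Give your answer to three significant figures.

0.503 AU

The flux needed for this T is 4σT⁴/(1−0.28) = 2167 W m^-2.
S = L/(4πd²) → d = √(L/4πS) = √(1.54×10^26/(4π·2167)) = 7.520×10^10 m = 0.5027 AU.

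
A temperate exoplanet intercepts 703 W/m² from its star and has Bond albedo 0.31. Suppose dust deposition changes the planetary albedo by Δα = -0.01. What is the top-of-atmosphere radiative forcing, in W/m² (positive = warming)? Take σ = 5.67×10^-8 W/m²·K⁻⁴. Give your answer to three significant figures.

1.76 W/m²

ΔF = −(S/4)Δα = −(703.0/4)×(-0.01) = 1.758 W/m².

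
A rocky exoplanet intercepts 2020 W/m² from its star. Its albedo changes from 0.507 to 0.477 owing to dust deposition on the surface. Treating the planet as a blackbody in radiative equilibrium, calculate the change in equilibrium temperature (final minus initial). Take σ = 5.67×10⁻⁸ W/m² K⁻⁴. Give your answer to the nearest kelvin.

4 kelvin

Before: T₁ = [2020·0.493/(4σ)]^(1/4) = 257.4 K.
After:  T₂ = [2020·0.523/(4σ)]^(1/4) = 261.2 K.
Change: 261.2 − 257.4 = 3.830 K.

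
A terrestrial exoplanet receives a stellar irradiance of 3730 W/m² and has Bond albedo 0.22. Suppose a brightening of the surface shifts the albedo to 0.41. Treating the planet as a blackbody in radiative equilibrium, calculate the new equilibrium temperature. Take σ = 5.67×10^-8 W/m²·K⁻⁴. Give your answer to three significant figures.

314 kelvin

T₂ = [S(1−α₂)/(4σ)]^(1/4) = [3730·0.59/(4σ)]^(1/4) = 313.9 K.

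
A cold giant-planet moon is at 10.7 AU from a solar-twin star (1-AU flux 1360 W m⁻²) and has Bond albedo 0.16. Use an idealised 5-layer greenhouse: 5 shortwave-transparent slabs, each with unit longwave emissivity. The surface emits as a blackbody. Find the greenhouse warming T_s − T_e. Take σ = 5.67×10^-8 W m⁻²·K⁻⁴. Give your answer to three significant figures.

Flux at the orbit: S = 1360/(10.7)² = 11.88 W m⁻².
The effective emission temperature is T_e = [S(1−α)/(4σ)]^¼ = 81.44 K.
T_s = (N+1)^(1/4)·T_e = 127.5 K.
Warming: T_s − T_e = 46.02 K.

46.0 kelvin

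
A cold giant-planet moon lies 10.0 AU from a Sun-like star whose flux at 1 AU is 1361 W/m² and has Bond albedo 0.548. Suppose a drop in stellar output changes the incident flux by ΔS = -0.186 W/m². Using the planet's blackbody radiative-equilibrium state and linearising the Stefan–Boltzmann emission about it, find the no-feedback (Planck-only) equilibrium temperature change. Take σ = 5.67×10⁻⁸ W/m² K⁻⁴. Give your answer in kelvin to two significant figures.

-0.25 kelvin

Flux at the orbit: S = 1361/(10.0)² = 13.61 W/m².
Unperturbed T_e = [13.61·(1−0.548)/(4σ)]^¼ = 72.17 K.
Only a fraction (1−α) is absorbed and it's spread over 4πR², so ΔF = (1−α)ΔS/4 = -0.02102 W/m².
The Planck feedback parameter is 4σT_e³ = 0.08524 W/m²/K.
So ΔT₀ = -0.02102/0.08524 = -0.247 K.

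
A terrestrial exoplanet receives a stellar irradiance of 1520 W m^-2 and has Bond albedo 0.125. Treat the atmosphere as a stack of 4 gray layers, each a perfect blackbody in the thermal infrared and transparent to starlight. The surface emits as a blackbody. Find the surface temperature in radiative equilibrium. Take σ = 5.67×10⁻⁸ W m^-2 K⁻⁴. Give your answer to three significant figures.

414 kelvin

OLR = S(1−α)/4 = 332.5 W m^-2; the top layer radiates at T_e = 276.7 K.
For an N-layer opaque stack, T_s⁴ = (N+1)T_e⁴, hence T_s = (5)^(1/4)×276.7 K = 413.8 K.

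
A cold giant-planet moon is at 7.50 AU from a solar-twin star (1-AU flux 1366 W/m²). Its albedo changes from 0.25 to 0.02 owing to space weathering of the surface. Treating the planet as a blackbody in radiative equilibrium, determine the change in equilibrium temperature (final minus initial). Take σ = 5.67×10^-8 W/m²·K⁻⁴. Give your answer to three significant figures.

6.55 K

Irradiance scales as 1/d², so S = 1366 W/m² × (1/7.50)² = 24.28 W/m².
Initial: T₁ = [S(1−0.25)/(4σ)]^(1/4) = 94.66 K.
With α = 0.02, T₂ = 101.2 K.
Change: 101.2 − 94.66 = 6.547 K.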